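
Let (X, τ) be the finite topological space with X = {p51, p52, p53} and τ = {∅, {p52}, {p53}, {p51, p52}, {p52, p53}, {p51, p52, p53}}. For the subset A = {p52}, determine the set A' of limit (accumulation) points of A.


A' = {p51}

For each x ∈ X, list the open sets U ∈ τ with x ∈ U, then check whether U ∩ (A ∖ {x}) ≠ ∅ for every such U.
  x = p51: opens ∋ x are {p51, p52}, {p51, p52, p53}; each meets A ∖ {p51}, so x IS a limit point.
  x = p52: open {p52} ∋ x has {p52} ∩ (A ∖ {p52}) = ∅, so x is NOT a limit point.
  x = p53: open {p53} ∋ x has {p53} ∩ (A ∖ {p53}) = ∅, so x is NOT a limit point.
Collecting: A' = {p51}.


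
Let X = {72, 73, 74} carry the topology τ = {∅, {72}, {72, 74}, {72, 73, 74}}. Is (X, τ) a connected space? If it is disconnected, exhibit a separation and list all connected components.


(X, τ) is connected.

Find clopen sets (U ∈ τ with X ∖ U ∈ τ):
  U = ∅, X ∖ U = {72, 73, 74} — both open, so U is clopen.
  U = {72, 73, 74}, X ∖ U = ∅ — both open, so U is clopen.
Only trivial clopens (∅ and X) exist, so (X, τ) is connected.
Compute connected components by grouping points that agree on all clopens:
  component: {72, 73, 74}


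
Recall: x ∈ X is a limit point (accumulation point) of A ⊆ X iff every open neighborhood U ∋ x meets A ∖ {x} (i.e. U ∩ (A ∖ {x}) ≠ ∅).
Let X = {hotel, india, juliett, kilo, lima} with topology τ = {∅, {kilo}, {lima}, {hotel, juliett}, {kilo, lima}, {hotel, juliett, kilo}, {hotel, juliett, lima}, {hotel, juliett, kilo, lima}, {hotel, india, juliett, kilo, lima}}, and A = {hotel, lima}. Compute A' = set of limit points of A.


A' = {india, juliett}

For each x ∈ X, list the open sets U ∈ τ with x ∈ U, then check whether U ∩ (A ∖ {x}) ≠ ∅ for every such U.
  x = hotel: open {hotel, juliett} ∋ x has {hotel, juliett} ∩ (A ∖ {hotel}) = ∅, so x is NOT a limit point.
  x = india: opens ∋ x are {hotel, india, juliett, kilo, lima}; each meets A ∖ {india}, so x IS a limit point.
  x = juliett: opens ∋ x are {hotel, juliett}, {hotel, juliett, kilo}, {hotel, juliett, lima}, {hotel, juliett, kilo, lima}, {hotel, india, juliett, kilo, lima}; each meets A ∖ {juliett}, so x IS a limit point.
  x = kilo: open {kilo} ∋ x has {kilo} ∩ (A ∖ {kilo}) = ∅, so x is NOT a limit point.
  x = lima: open {lima} ∋ x has {lima} ∩ (A ∖ {lima}) = ∅, so x is NOT a limit point.
Collecting: A' = {india, juliett}.


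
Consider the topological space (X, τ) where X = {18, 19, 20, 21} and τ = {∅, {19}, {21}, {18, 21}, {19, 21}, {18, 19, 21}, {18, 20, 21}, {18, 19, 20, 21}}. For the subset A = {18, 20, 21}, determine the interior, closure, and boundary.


int(A) = {18, 20, 21}, cl(A) = {18, 20, 21}, ∂A = ∅.

Closed sets in (X, τ) are complements of opens:
  closed(X, τ) = {∅, {19}, {20}, {18, 20}, {19, 20}, {18, 19, 20}, {18, 20, 21}, {18, 19, 20, 21}}.
int(A) = ⋃ {U ∈ τ : U ⊆ A}. Opens contained in A: ∅, {21}, {18, 21}, {18, 20, 21}.
Taking the union of these: int(A) = {18, 20, 21}.
cl(A) = ⋂ {C closed : A ⊆ C}. Closed sets containing A: {18, 20, 21}, {18, 19, 20, 21}.
Intersecting these: cl(A) = {18, 20, 21}.
∂A = cl(A) ∖ int(A) = {18, 20, 21} ∖ {18, 20, 21} = ∅.


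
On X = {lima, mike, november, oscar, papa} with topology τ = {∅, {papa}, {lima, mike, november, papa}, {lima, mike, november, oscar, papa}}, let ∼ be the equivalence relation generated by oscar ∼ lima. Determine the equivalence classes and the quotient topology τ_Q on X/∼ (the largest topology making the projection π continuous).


X/∼ = {[lima=oscar], [mike], [november], [papa]}; |τ_Q| = 3.

Equivalence classes: [lima=oscar], [mike], [november], [papa].
Quotient map π: X → X/∼ sends lima ↦ [lima=oscar], mike ↦ [mike], november ↦ [november], oscar ↦ [lima=oscar], papa ↦ [papa].
For each subset V ⊆ X/∼, compute π^{-1}(V) ⊆ X and check whether π^{-1}(V) ∈ τ. V is open in τ_Q iff π^{-1}(V) ∈ τ.
  V = {}: π^{-1}(V) = ∅ ∈ τ ✓.
  V = {[lima=oscar]}: π^{-1}(V) = {lima, oscar} ∉ τ ✗.
  V = {[mike]}: π^{-1}(V) = {mike} ∉ τ ✗.
  V = {[lima=oscar], [mike]}: π^{-1}(V) = {lima, mike, oscar} ∉ τ ✗.
  V = {[november]}: π^{-1}(V) = {november} ∉ τ ✗.
  V = {[lima=oscar], [november]}: π^{-1}(V) = {lima, november, oscar} ∉ τ ✗.
  V = {[mike], [november]}: π^{-1}(V) = {mike, november} ∉ τ ✗.
  V = {[lima=oscar], [mike], [november]}: π^{-1}(V) = {lima, mike, november, oscar} ∉ τ ✗.
  V = {[papa]}: π^{-1}(V) = {papa} ∈ τ ✓.
  V = {[lima=oscar], [papa]}: π^{-1}(V) = {lima, oscar, papa} ∉ τ ✗.
  V = {[mike], [papa]}: π^{-1}(V) = {mike, papa} ∉ τ ✗.
  V = {[lima=oscar], [mike], [papa]}: π^{-1}(V) = {lima, mike, oscar, papa} ∉ τ ✗.
  V = {[november], [papa]}: π^{-1}(V) = {november, papa} ∉ τ ✗.
  V = {[lima=oscar], [november], [papa]}: π^{-1}(V) = {lima, november, oscar, papa} ∉ τ ✗.
  V = {[mike], [november], [papa]}: π^{-1}(V) = {mike, november, papa} ∉ τ ✗.
  V = {[lima=oscar], [mike], [november], [papa]}: π^{-1}(V) = {lima, mike, november, oscar, papa} ∈ τ ✓.
Open sets in the quotient: τ_Q = {{}, {[papa]}, {[lima=oscar], [mike], [november], [papa]}} (3 elements).


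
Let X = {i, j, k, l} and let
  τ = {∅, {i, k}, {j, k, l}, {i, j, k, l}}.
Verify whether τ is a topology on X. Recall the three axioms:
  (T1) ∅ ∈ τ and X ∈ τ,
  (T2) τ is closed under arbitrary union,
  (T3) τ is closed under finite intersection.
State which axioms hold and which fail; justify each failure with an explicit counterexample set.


τ is NOT a topology on X.

Axiom (T1): ∅ ∈ τ? Yes; X ∈ τ? Yes.
Axiom (T2/T3): check pairwise unions and intersections of members of τ.
Counterexample for (T3): {i, k} ∩ {j, k, l} = {k} ∉ τ. Therefore τ is NOT a topology.


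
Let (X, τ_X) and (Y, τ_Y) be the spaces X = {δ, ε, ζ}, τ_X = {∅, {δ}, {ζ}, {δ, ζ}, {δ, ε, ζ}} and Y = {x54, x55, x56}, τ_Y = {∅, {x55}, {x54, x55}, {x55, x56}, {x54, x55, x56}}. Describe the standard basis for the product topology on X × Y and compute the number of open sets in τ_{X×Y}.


Basis B = {∅ × ∅, {δ} × {x55}, {ζ} × {x55}, {δ} × {x54, x55}, {δ} × {x55, x56}, {δ, ζ} × {x55}, {ζ} × {x54, x55}, {ζ} × {x55, x56}, {δ} × {x54, x55, x56}, {δ, ε, ζ} × {x55}, {ζ} × {x54, x55, x56}, {δ, ζ} × {x54, x55}, {δ, ζ} × {x55, x56}, {δ, ζ} × {x54, x55, x56}, {δ, ε, ζ} × {x54, x55}, {δ, ε, ζ} × {x55, x56}, {δ, ε, ζ} × {x54, x55, x56}}; |τ_{X×Y}| = 50.

Enumerate products U × V with U ∈ τ_X, V ∈ τ_Y (deduplicated):
  ∅ × ∅ = {} (∅)
  {δ} × {x55} = {(δ,x55)}
  {ζ} × {x55} = {(ζ,x55)}
  {δ} × {x54, x55} = {(δ,x54), (δ,x55)}
  {δ} × {x55, x56} = {(δ,x55), (δ,x56)}
  {δ, ζ} × {x55} = {(δ,x55), (ζ,x55)}
  {ζ} × {x54, x55} = {(ζ,x54), (ζ,x55)}
  {ζ} × {x55, x56} = {(ζ,x55), (ζ,x56)}
  {δ} × {x54, x55, x56} = {(δ,x54), (δ,x55), (δ,x56)}
  {δ, ε, ζ} × {x55} = {(δ,x55), (ε,x55), (ζ,x55)}
  {ζ} × {x54, x55, x56} = {(ζ,x54), (ζ,x55), (ζ,x56)}
  {δ, ζ} × {x54, x55} = {(δ,x54), (δ,x55), (ζ,x54), (ζ,x55)}
  {δ, ζ} × {x55, x56} = {(δ,x55), (δ,x56), (ζ,x55), (ζ,x56)}
  {δ, ζ} × {x54, x55, x56} = {(δ,x54), (δ,x55), (δ,x56), (ζ,x54), (ζ,x55), (ζ,x56)}
  {δ, ε, ζ} × {x54, x55} = {(δ,x54), (δ,x55), (ε,x54), (ε,x55), (ζ,x54), (ζ,x55)}
  {δ, ε, ζ} × {x55, x56} = {(δ,x55), (δ,x56), (ε,x55), (ε,x56), (ζ,x55), (ζ,x56)}
  {δ, ε, ζ} × {x54, x55, x56} = {(δ,x54), (δ,x55), (δ,x56), (ε,x54), (ε,x55), (ε,x56), (ζ,x54), (ζ,x55), (ζ,x56)}
These 17 distinct sets form the basis B.
Close under arbitrary unions to get τ_{X×Y}; counting gives |τ_{X×Y}| = 50.


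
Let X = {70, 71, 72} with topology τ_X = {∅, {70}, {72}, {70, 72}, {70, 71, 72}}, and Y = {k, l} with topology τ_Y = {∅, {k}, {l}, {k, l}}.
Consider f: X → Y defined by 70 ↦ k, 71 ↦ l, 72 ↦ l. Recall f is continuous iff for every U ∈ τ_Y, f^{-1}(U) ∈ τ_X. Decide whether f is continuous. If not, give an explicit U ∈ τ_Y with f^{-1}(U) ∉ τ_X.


f is NOT continuous.

Compute f^{-1}(U) for each U ∈ τ_Y:
  U = ∅: f^{-1}(U) = ∅ ∈ τ_X ✓.
  U = {k}: f^{-1}(U) = {70} ∈ τ_X ✓.
  U = {l}: f^{-1}(U) = {71, 72} ∉ τ_X ✗.
  U = {k, l}: f^{-1}(U) = {70, 71, 72} ∈ τ_X ✓.
Found U = {l} with f^{-1}(U) = {71, 72} not in τ_X. Therefore f is NOT continuous.


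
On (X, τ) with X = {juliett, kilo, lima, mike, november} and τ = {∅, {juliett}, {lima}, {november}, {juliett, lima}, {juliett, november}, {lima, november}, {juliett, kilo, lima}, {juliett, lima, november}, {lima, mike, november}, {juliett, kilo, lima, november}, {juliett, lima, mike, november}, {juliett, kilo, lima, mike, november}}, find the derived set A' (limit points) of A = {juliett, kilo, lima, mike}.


A' = {kilo, mike}

For each x ∈ X, list the open sets U ∈ τ with x ∈ U, then check whether U ∩ (A ∖ {x}) ≠ ∅ for every such U.
  x = juliett: open {juliett} ∋ x has {juliett} ∩ (A ∖ {juliett}) = ∅, so x is NOT a limit point.
  x = kilo: opens ∋ x are {juliett, kilo, lima}, {juliett, kilo, lima, november}, {juliett, kilo, lima, mike, november}; each meets A ∖ {kilo}, so x IS a limit point.
  x = lima: open {lima} ∋ x has {lima} ∩ (A ∖ {lima}) = ∅, so x is NOT a limit point.
  x = mike: opens ∋ x are {lima, mike, november}, {juliett, lima, mike, november}, {juliett, kilo, lima, mike, november}; each meets A ∖ {mike}, so x IS a limit point.
  x = november: open {november} ∋ x has {november} ∩ (A ∖ {november}) = ∅, so x is NOT a limit point.
Collecting: A' = {kilo, mike}.


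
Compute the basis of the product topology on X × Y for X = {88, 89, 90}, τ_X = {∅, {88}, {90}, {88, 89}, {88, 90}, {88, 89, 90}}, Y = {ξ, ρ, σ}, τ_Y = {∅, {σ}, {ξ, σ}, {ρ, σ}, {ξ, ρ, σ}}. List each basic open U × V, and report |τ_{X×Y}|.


Basis B = {∅ × ∅, {88} × {σ}, {90} × {σ}, {88} × {ξ, σ}, {88} × {ρ, σ}, {88, 89} × {σ}, {88, 90} × {σ}, {90} × {ξ, σ}, {90} × {ρ, σ}, {88} × {ξ, ρ, σ}, {88, 89, 90} × {σ}, {90} × {ξ, ρ, σ}, {88, 89} × {ξ, σ}, {88, 90} × {ξ, σ}, {88, 89} × {ρ, σ}, {88, 90} × {ρ, σ}, {88, 89} × {ξ, ρ, σ}, {88, 90} × {ξ, ρ, σ}, {88, 89, 90} × {ξ, σ}, {88, 89, 90} × {ρ, σ}, {88, 89, 90} × {ξ, ρ, σ}}; |τ_{X×Y}| = 70.

Enumerate products U × V with U ∈ τ_X, V ∈ τ_Y (deduplicated):
  ∅ × ∅ = {} (∅)
  {88} × {σ} = {(88,σ)}
  {90} × {σ} = {(90,σ)}
  {88} × {ξ, σ} = {(88,ξ), (88,σ)}
  {88} × {ρ, σ} = {(88,ρ), (88,σ)}
  {88, 89} × {σ} = {(88,σ), (89,σ)}
  {88, 90} × {σ} = {(88,σ), (90,σ)}
  {90} × {ξ, σ} = {(90,ξ), (90,σ)}
  {90} × {ρ, σ} = {(90,ρ), (90,σ)}
  {88} × {ξ, ρ, σ} = {(88,ξ), (88,ρ), (88,σ)}
  {88, 89, 90} × {σ} = {(88,σ), (89,σ), (90,σ)}
  {90} × {ξ, ρ, σ} = {(90,ξ), (90,ρ), (90,σ)}
  {88, 89} × {ξ, σ} = {(88,ξ), (88,σ), (89,ξ), (89,σ)}
  {88, 90} × {ξ, σ} = {(88,ξ), (88,σ), (90,ξ), (90,σ)}
  {88, 89} × {ρ, σ} = {(88,ρ), (88,σ), (89,ρ), (89,σ)}
  {88, 90} × {ρ, σ} = {(88,ρ), (88,σ), (90,ρ), (90,σ)}
  {88, 89} × {ξ, ρ, σ} = {(88,ξ), (88,ρ), (88,σ), (89,ξ), (89,ρ), (89,σ)}
  {88, 90} × {ξ, ρ, σ} = {(88,ξ), (88,ρ), (88,σ), (90,ξ), (90,ρ), (90,σ)}
  {88, 89, 90} × {ξ, σ} = {(88,ξ), (88,σ), (89,ξ), (89,σ), (90,ξ), (90,σ)}
  {88, 89, 90} × {ρ, σ} = {(88,ρ), (88,σ), (89,ρ), (89,σ), (90,ρ), (90,σ)}
  {88, 89, 90} × {ξ, ρ, σ} = {(88,ξ), (88,ρ), (88,σ), (89,ξ), (89,ρ), (89,σ), (90,ξ), (90,ρ), (90,σ)}
These 21 distinct sets form the basis B.
Close under arbitrary unions to get τ_{X×Y}; counting gives |τ_{X×Y}| = 70.


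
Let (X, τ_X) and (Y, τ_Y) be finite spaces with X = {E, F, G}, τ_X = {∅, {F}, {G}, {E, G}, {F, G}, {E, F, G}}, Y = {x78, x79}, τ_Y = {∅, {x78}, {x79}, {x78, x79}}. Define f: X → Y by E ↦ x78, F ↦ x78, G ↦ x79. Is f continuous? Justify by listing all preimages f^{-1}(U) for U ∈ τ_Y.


f is NOT continuous.

Compute f^{-1}(U) for each U ∈ τ_Y:
  U = ∅: f^{-1}(U) = ∅ ∈ τ_X ✓.
  U = {x78}: f^{-1}(U) = {E, F} ∉ τ_X ✗.
  U = {x79}: f^{-1}(U) = {G} ∈ τ_X ✓.
  U = {x78, x79}: f^{-1}(U) = {E, F, G} ∈ τ_X ✓.
Found U = {x78} with f^{-1}(U) = {E, F} not in τ_X. Therefore f is NOT continuous.


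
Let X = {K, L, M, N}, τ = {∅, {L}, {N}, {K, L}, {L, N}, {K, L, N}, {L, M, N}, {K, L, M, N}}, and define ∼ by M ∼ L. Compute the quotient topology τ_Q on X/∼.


X/∼ = {[K], [L=M], [N]}; |τ_Q| = 4.

Equivalence classes: [K], [L=M], [N].
Quotient map π: X → X/∼ sends K ↦ [K], L ↦ [L=M], M ↦ [L=M], N ↦ [N].
For each subset V ⊆ X/∼, compute π^{-1}(V) ⊆ X and check whether π^{-1}(V) ∈ τ. V is open in τ_Q iff π^{-1}(V) ∈ τ.
  V = {}: π^{-1}(V) = ∅ ∈ τ ✓.
  V = {[K]}: π^{-1}(V) = {K} ∉ τ ✗.
  V = {[L=M]}: π^{-1}(V) = {L, M} ∉ τ ✗.
  V = {[K], [L=M]}: π^{-1}(V) = {K, L, M} ∉ τ ✗.
  V = {[N]}: π^{-1}(V) = {N} ∈ τ ✓.
  V = {[K], [N]}: π^{-1}(V) = {K, N} ∉ τ ✗.
  V = {[L=M], [N]}: π^{-1}(V) = {L, M, N} ∈ τ ✓.
  V = {[K], [L=M], [N]}: π^{-1}(V) = {K, L, M, N} ∈ τ ✓.
Open sets in the quotient: τ_Q = {{}, {[N]}, {[L=M], [N]}, {[K], [L=M], [N]}} (4 elements).


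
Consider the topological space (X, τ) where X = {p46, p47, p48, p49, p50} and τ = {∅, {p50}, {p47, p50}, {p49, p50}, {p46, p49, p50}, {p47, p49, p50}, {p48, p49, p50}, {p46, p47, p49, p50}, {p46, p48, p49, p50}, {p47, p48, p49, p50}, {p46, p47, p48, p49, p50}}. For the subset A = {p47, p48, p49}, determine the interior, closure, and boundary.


int(A) = ∅, cl(A) = {p46, p47, p48, p49}, ∂A = {p46, p47, p48, p49}.

Closed sets in (X, τ) are complements of opens:
  closed(X, τ) = {∅, {p46}, {p47}, {p48}, {p46, p47}, {p46, p48}, {p47, p48}, {p46, p47, p48}, {p46, p48, p49}, {p46, p47, p48, p49}, {p46, p47, p48, p49, p50}}.
int(A) = ⋃ {U ∈ τ : U ⊆ A}. Opens contained in A: ∅.
Taking the union of these: int(A) = ∅.
cl(A) = ⋂ {C closed : A ⊆ C}. Closed sets containing A: {p46, p47, p48, p49}, {p46, p47, p48, p49, p50}.
Intersecting these: cl(A) = {p46, p47, p48, p49}.
∂A = cl(A) ∖ int(A) = {p46, p47, p48, p49} ∖ ∅ = {p46, p47, p48, p49}.


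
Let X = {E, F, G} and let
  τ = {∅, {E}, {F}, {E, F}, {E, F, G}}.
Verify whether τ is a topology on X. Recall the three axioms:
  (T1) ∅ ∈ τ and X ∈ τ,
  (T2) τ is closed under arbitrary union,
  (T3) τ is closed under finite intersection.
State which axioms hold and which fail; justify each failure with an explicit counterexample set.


τ IS a topology on X.

Axiom (T1): ∅ ∈ τ? Yes; X ∈ τ? Yes.
Axiom (T2/T3): check pairwise unions and intersections of members of τ.
All pairwise intersections and unions checked — each lies in τ. Therefore τ satisfies (T1), (T2), (T3): it IS a topology on X.


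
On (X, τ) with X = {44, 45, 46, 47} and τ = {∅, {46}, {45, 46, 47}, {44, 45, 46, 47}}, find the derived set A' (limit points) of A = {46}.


A' = {44, 45, 47}

For each x ∈ X, list the open sets U ∈ τ with x ∈ U, then check whether U ∩ (A ∖ {x}) ≠ ∅ for every such U.
  x = 44: opens ∋ x are {44, 45, 46, 47}; each meets A ∖ {44}, so x IS a limit point.
  x = 45: opens ∋ x are {45, 46, 47}, {44, 45, 46, 47}; each meets A ∖ {45}, so x IS a limit point.
  x = 46: open {46} ∋ x has {46} ∩ (A ∖ {46}) = ∅, so x is NOT a limit point.
  x = 47: opens ∋ x are {45, 46, 47}, {44, 45, 46, 47}; each meets A ∖ {47}, so x IS a limit point.
Collecting: A' = {44, 45, 47}.


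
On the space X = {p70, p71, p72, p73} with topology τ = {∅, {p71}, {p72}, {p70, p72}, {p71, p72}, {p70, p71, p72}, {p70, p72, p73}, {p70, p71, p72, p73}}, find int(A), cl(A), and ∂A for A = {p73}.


int(A) = ∅, cl(A) = {p73}, ∂A = {p73}.

Closed sets in (X, τ) are complements of opens:
  closed(X, τ) = {∅, {p71}, {p73}, {p70, p73}, {p71, p73}, {p70, p71, p73}, {p70, p72, p73}, {p70, p71, p72, p73}}.
int(A) = ⋃ {U ∈ τ : U ⊆ A}. Opens contained in A: ∅.
Taking the union of these: int(A) = ∅.
cl(A) = ⋂ {C closed : A ⊆ C}. Closed sets containing A: {p73}, {p70, p73}, {p71, p73}, {p70, p71, p73}, {p70, p72, p73}, {p70, p71, p72, p73}.
Intersecting these: cl(A) = {p73}.
∂A = cl(A) ∖ int(A) = {p73} ∖ ∅ = {p73}.


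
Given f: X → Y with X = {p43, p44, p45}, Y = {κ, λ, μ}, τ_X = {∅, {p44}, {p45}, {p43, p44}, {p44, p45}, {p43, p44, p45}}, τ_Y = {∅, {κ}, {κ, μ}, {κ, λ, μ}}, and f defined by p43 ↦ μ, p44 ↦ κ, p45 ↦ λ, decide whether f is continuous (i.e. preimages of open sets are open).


f IS continuous.

Compute f^{-1}(U) for each U ∈ τ_Y:
  U = ∅: f^{-1}(U) = ∅ ∈ τ_X ✓.
  U = {κ}: f^{-1}(U) = {p44} ∈ τ_X ✓.
  U = {κ, μ}: f^{-1}(U) = {p43, p44} ∈ τ_X ✓.
  U = {κ, λ, μ}: f^{-1}(U) = {p43, p44, p45} ∈ τ_X ✓.
Every preimage lies in τ_X, so f IS continuous.


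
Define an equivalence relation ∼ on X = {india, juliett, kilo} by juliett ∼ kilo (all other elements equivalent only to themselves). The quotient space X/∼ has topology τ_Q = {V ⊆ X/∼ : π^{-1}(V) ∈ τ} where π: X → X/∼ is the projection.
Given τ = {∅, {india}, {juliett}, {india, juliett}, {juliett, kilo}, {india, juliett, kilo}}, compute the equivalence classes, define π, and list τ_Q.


X/∼ = {[india], [juliett=kilo]}; |τ_Q| = 4.

Equivalence classes: [india], [juliett=kilo].
Quotient map π: X → X/∼ sends india ↦ [india], juliett ↦ [juliett=kilo], kilo ↦ [juliett=kilo].
For each subset V ⊆ X/∼, compute π^{-1}(V) ⊆ X and check whether π^{-1}(V) ∈ τ. V is open in τ_Q iff π^{-1}(V) ∈ τ.
  V = {}: π^{-1}(V) = ∅ ∈ τ ✓.
  V = {[india]}: π^{-1}(V) = {india} ∈ τ ✓.
  V = {[juliett=kilo]}: π^{-1}(V) = {juliett, kilo} ∈ τ ✓.
  V = {[india], [juliett=kilo]}: π^{-1}(V) = {india, juliett, kilo} ∈ τ ✓.
Open sets in the quotient: τ_Q = {{}, {[india]}, {[juliett=kilo]}, {[india], [juliett=kilo]}} (4 elements).


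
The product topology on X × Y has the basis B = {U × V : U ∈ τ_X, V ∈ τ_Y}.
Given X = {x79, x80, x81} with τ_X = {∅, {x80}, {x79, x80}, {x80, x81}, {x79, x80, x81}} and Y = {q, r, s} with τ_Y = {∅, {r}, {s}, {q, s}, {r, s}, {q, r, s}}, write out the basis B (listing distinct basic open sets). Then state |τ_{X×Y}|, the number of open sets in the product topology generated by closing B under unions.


Basis B = {∅ × ∅, {x80} × {r}, {x80} × {s}, {x79, x80} × {r}, {x79, x80} × {s}, {x80} × {q, s}, {x80} × {r, s}, {x80, x81} × {r}, {x80, x81} × {s}, {x79, x80, x81} × {r}, {x79, x80, x81} × {s}, {x80} × {q, r, s}, {x79, x80} × {q, s}, {x79, x80} × {r, s}, {x80, x81} × {q, s}, {x80, x81} × {r, s}, {x79, x80} × {q, r, s}, {x79, x80, x81} × {q, s}, {x79, x80, x81} × {r, s}, {x80, x81} × {q, r, s}, {x79, x80, x81} × {q, r, s}}; |τ_{X×Y}| = 70.

Enumerate products U × V with U ∈ τ_X, V ∈ τ_Y (deduplicated):
  ∅ × ∅ = {} (∅)
  {x80} × {r} = {(x80,r)}
  {x80} × {s} = {(x80,s)}
  {x79, x80} × {r} = {(x79,r), (x80,r)}
  {x79, x80} × {s} = {(x79,s), (x80,s)}
  {x80} × {q, s} = {(x80,q), (x80,s)}
  {x80} × {r, s} = {(x80,r), (x80,s)}
  {x80, x81} × {r} = {(x80,r), (x81,r)}
  {x80, x81} × {s} = {(x80,s), (x81,s)}
  {x79, x80, x81} × {r} = {(x79,r), (x80,r), (x81,r)}
  {x79, x80, x81} × {s} = {(x79,s), (x80,s), (x81,s)}
  {x80} × {q, r, s} = {(x80,q), (x80,r), (x80,s)}
  {x79, x80} × {q, s} = {(x79,q), (x79,s), (x80,q), (x80,s)}
  {x79, x80} × {r, s} = {(x79,r), (x79,s), (x80,r), (x80,s)}
  {x80, x81} × {q, s} = {(x80,q), (x80,s), (x81,q), (x81,s)}
  {x80, x81} × {r, s} = {(x80,r), (x80,s), (x81,r), (x81,s)}
  {x79, x80} × {q, r, s} = {(x79,q), (x79,r), (x79,s), (x80,q), (x80,r), (x80,s)}
  {x79, x80, x81} × {q, s} = {(x79,q), (x79,s), (x80,q), (x80,s), (x81,q), (x81,s)}
  {x79, x80, x81} × {r, s} = {(x79,r), (x79,s), (x80,r), (x80,s), (x81,r), (x81,s)}
  {x80, x81} × {q, r, s} = {(x80,q), (x80,r), (x80,s), (x81,q), (x81,r), (x81,s)}
  {x79, x80, x81} × {q, r, s} = {(x79,q), (x79,r), (x79,s), (x80,q), (x80,r), (x80,s), (x81,q), (x81,r), (x81,s)}
These 21 distinct sets form the basis B.
Close under arbitrary unions to get τ_{X×Y}; counting gives |τ_{X×Y}| = 70.


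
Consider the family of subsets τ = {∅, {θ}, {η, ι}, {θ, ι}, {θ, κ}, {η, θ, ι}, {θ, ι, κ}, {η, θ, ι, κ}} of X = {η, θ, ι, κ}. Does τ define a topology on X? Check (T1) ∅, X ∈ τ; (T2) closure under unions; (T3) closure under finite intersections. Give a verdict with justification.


τ is NOT a topology on X.

Axiom (T1): ∅ ∈ τ? Yes; X ∈ τ? Yes.
Axiom (T2/T3): check pairwise unions and intersections of members of τ.
Counterexample for (T3): {η, ι} ∩ {θ, ι} = {ι} ∉ τ. Therefore τ is NOT a topology.


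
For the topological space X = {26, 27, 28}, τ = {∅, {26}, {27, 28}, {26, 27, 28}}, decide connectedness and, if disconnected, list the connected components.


(X, τ) is disconnected; components = [{26}, {27, 28}].

Find clopen sets (U ∈ τ with X ∖ U ∈ τ):
  U = ∅, X ∖ U = {26, 27, 28} — both open, so U is clopen.
  U = {26}, X ∖ U = {27, 28} — both open, so U is clopen.
  U = {27, 28}, X ∖ U = {26} — both open, so U is clopen.
  U = {26, 27, 28}, X ∖ U = ∅ — both open, so U is clopen.
Nontrivial clopen(s) exist: e.g. {27, 28}. So (X, τ) is disconnected.
Compute connected components by grouping points that agree on all clopens:
  component: {26}
  component: {27, 28}


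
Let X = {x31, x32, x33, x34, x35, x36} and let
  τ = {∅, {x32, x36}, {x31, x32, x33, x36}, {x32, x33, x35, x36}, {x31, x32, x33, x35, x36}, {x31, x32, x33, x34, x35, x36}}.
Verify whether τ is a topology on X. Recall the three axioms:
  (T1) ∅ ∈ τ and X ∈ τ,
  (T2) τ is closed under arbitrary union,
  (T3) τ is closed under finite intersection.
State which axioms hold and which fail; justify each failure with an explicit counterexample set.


τ is NOT a topology on X.

Axiom (T1): ∅ ∈ τ? Yes; X ∈ τ? Yes.
Axiom (T2/T3): check pairwise unions and intersections of members of τ.
Counterexample for (T3): {x31, x32, x33, x36} ∩ {x32, x33, x35, x36} = {x32, x33, x36} ∉ τ. Therefore τ is NOT a topology.


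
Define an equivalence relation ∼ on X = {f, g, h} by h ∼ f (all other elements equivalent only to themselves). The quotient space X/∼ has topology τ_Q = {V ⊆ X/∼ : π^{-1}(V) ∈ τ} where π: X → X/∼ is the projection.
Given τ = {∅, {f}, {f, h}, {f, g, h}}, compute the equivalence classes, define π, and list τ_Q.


X/∼ = {[f=h], [g]}; |τ_Q| = 3.

Equivalence classes: [f=h], [g].
Quotient map π: X → X/∼ sends f ↦ [f=h], g ↦ [g], h ↦ [f=h].
For each subset V ⊆ X/∼, compute π^{-1}(V) ⊆ X and check whether π^{-1}(V) ∈ τ. V is open in τ_Q iff π^{-1}(V) ∈ τ.
  V = {}: π^{-1}(V) = ∅ ∈ τ ✓.
  V = {[f=h]}: π^{-1}(V) = {f, h} ∈ τ ✓.
  V = {[g]}: π^{-1}(V) = {g} ∉ τ ✗.
  V = {[f=h], [g]}: π^{-1}(V) = {f, g, h} ∈ τ ✓.
Open sets in the quotient: τ_Q = {{}, {[f=h]}, {[f=h], [g]}} (3 elements).


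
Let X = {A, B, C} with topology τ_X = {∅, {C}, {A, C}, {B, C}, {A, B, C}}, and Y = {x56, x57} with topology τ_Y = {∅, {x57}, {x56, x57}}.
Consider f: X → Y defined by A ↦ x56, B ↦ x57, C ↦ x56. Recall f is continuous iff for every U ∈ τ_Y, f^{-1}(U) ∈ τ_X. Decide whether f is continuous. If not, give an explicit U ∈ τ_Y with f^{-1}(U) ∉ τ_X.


f is NOT continuous.

Compute f^{-1}(U) for each U ∈ τ_Y:
  U = ∅: f^{-1}(U) = ∅ ∈ τ_X ✓.
  U = {x57}: f^{-1}(U) = {B} ∉ τ_X ✗.
  U = {x56, x57}: f^{-1}(U) = {A, B, C} ∈ τ_X ✓.
Found U = {x57} with f^{-1}(U) = {B} not in τ_X. Therefore f is NOT continuous.


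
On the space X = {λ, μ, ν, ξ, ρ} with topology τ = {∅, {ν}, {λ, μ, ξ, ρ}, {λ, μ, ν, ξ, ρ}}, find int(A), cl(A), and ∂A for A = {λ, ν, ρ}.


int(A) = {ν}, cl(A) = {λ, μ, ν, ξ, ρ}, ∂A = {λ, μ, ξ, ρ}.

Closed sets in (X, τ) are complements of opens:
  closed(X, τ) = {∅, {ν}, {λ, μ, ξ, ρ}, {λ, μ, ν, ξ, ρ}}.
int(A) = ⋃ {U ∈ τ : U ⊆ A}. Opens contained in A: ∅, {ν}.
Taking the union of these: int(A) = {ν}.
cl(A) = ⋂ {C closed : A ⊆ C}. Closed sets containing A: {λ, μ, ν, ξ, ρ}.
Intersecting these: cl(A) = {λ, μ, ν, ξ, ρ}.
∂A = cl(A) ∖ int(A) = {λ, μ, ν, ξ, ρ} ∖ {ν} = {λ, μ, ξ, ρ}.


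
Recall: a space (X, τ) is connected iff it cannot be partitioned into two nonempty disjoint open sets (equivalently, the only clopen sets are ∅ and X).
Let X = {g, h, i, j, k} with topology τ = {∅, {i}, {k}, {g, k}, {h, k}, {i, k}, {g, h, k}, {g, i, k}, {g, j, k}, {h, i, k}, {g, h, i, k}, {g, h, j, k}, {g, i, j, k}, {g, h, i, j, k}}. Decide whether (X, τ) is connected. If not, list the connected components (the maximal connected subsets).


(X, τ) is disconnected; components = [{i}, {g, h, j, k}].

Find clopen sets (U ∈ τ with X ∖ U ∈ τ):
  U = ∅, X ∖ U = {g, h, i, j, k} — both open, so U is clopen.
  U = {i}, X ∖ U = {g, h, j, k} — both open, so U is clopen.
  U = {g, h, j, k}, X ∖ U = {i} — both open, so U is clopen.
  U = {g, h, i, j, k}, X ∖ U = ∅ — both open, so U is clopen.
Nontrivial clopen(s) exist: e.g. {i}. So (X, τ) is disconnected.
Compute connected components by grouping points that agree on all clopens:
  component: {i}
  component: {g, h, j, k}


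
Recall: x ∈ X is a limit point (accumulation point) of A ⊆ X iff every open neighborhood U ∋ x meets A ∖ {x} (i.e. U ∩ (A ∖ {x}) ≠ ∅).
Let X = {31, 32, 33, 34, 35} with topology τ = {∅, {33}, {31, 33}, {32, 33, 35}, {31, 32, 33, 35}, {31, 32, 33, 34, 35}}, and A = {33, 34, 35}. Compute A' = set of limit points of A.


A' = {31, 32, 34, 35}

For each x ∈ X, list the open sets U ∈ τ with x ∈ U, then check whether U ∩ (A ∖ {x}) ≠ ∅ for every such U.
  x = 31: opens ∋ x are {31, 33}, {31, 32, 33, 35}, {31, 32, 33, 34, 35}; each meets A ∖ {31}, so x IS a limit point.
  x = 32: opens ∋ x are {32, 33, 35}, {31, 32, 33, 35}, {31, 32, 33, 34, 35}; each meets A ∖ {32}, so x IS a limit point.
  x = 33: open {33} ∋ x has {33} ∩ (A ∖ {33}) = ∅, so x is NOT a limit point.
  x = 34: opens ∋ x are {31, 32, 33, 34, 35}; each meets A ∖ {34}, so x IS a limit point.
  x = 35: opens ∋ x are {32, 33, 35}, {31, 32, 33, 35}, {31, 32, 33, 34, 35}; each meets A ∖ {35}, so x IS a limit point.
Collecting: A' = {31, 32, 34, 35}.


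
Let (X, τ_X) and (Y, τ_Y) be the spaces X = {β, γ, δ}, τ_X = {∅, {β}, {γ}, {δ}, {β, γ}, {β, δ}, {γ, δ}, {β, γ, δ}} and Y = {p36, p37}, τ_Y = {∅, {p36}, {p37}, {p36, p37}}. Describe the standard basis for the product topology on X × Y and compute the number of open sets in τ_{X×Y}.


Basis B = {∅ × ∅, {β} × {p36}, {β} × {p37}, {γ} × {p36}, {γ} × {p37}, {δ} × {p36}, {δ} × {p37}, {β} × {p36, p37}, {β, γ} × {p36}, {β, δ} × {p36}, {β, γ} × {p37}, {β, δ} × {p37}, {γ} × {p36, p37}, {γ, δ} × {p36}, {γ, δ} × {p37}, {δ} × {p36, p37}, {β, γ, δ} × {p36}, {β, γ, δ} × {p37}, {β, γ} × {p36, p37}, {β, δ} × {p36, p37}, {γ, δ} × {p36, p37}, {β, γ, δ} × {p36, p37}}; |τ_{X×Y}| = 64.

Enumerate products U × V with U ∈ τ_X, V ∈ τ_Y (deduplicated):
  ∅ × ∅ = {} (∅)
  {β} × {p36} = {(β,p36)}
  {β} × {p37} = {(β,p37)}
  {γ} × {p36} = {(γ,p36)}
  {γ} × {p37} = {(γ,p37)}
  {δ} × {p36} = {(δ,p36)}
  {δ} × {p37} = {(δ,p37)}
  {β} × {p36, p37} = {(β,p36), (β,p37)}
  {β, γ} × {p36} = {(β,p36), (γ,p36)}
  {β, δ} × {p36} = {(β,p36), (δ,p36)}
  {β, γ} × {p37} = {(β,p37), (γ,p37)}
  {β, δ} × {p37} = {(β,p37), (δ,p37)}
  {γ} × {p36, p37} = {(γ,p36), (γ,p37)}
  {γ, δ} × {p36} = {(γ,p36), (δ,p36)}
  {γ, δ} × {p37} = {(γ,p37), (δ,p37)}
  {δ} × {p36, p37} = {(δ,p36), (δ,p37)}
  {β, γ, δ} × {p36} = {(β,p36), (γ,p36), (δ,p36)}
  {β, γ, δ} × {p37} = {(β,p37), (γ,p37), (δ,p37)}
  {β, γ} × {p36, p37} = {(β,p36), (β,p37), (γ,p36), (γ,p37)}
  {β, δ} × {p36, p37} = {(β,p36), (β,p37), (δ,p36), (δ,p37)}
  {γ, δ} × {p36, p37} = {(γ,p36), (γ,p37), (δ,p36), (δ,p37)}
  {β, γ, δ} × {p36, p37} = {(β,p36), (β,p37), (γ,p36), (γ,p37), (δ,p36), (δ,p37)}
These 22 distinct sets form the basis B.
Close under arbitrary unions to get τ_{X×Y}; counting gives |τ_{X×Y}| = 64.


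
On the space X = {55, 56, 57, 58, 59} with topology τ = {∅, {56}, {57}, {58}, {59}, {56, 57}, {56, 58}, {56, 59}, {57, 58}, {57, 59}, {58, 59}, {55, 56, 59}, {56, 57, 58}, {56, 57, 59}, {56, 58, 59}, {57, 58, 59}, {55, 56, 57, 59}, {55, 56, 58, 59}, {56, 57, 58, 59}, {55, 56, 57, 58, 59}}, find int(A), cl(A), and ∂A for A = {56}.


int(A) = {56}, cl(A) = {55, 56}, ∂A = {55}.

Closed sets in (X, τ) are complements of opens:
  closed(X, τ) = {∅, {55}, {57}, {58}, {55, 56}, {55, 57}, {55, 58}, {55, 59}, {57, 58}, {55, 56, 57}, {55, 56, 58}, {55, 56, 59}, {55, 57, 58}, {55, 57, 59}, {55, 58, 59}, {55, 56, 57, 58}, {55, 56, 57, 59}, {55, 56, 58, 59}, {55, 57, 58, 59}, {55, 56, 57, 58, 59}}.
int(A) = ⋃ {U ∈ τ : U ⊆ A}. Opens contained in A: ∅, {56}.
Taking the union of these: int(A) = {56}.
cl(A) = ⋂ {C closed : A ⊆ C}. Closed sets containing A: {55, 56}, {55, 56, 57}, {55, 56, 58}, {55, 56, 59}, {55, 56, 57, 58}, {55, 56, 57, 59}, {55, 56, 58, 59}, {55, 56, 57, 58, 59}.
Intersecting these: cl(A) = {55, 56}.
∂A = cl(A) ∖ int(A) = {55, 56} ∖ {56} = {55}.


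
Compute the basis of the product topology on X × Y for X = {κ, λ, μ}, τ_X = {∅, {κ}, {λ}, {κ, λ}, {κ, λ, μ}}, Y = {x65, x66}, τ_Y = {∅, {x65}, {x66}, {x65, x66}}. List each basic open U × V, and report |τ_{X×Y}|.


Basis B = {∅ × ∅, {κ} × {x65}, {κ} × {x66}, {λ} × {x65}, {λ} × {x66}, {κ} × {x65, x66}, {κ, λ} × {x65}, {κ, λ} × {x66}, {λ} × {x65, x66}, {κ, λ, μ} × {x65}, {κ, λ, μ} × {x66}, {κ, λ} × {x65, x66}, {κ, λ, μ} × {x65, x66}}; |τ_{X×Y}| = 25.

Enumerate products U × V with U ∈ τ_X, V ∈ τ_Y (deduplicated):
  ∅ × ∅ = {} (∅)
  {κ} × {x65} = {(κ,x65)}
  {κ} × {x66} = {(κ,x66)}
  {λ} × {x65} = {(λ,x65)}
  {λ} × {x66} = {(λ,x66)}
  {κ} × {x65, x66} = {(κ,x65), (κ,x66)}
  {κ, λ} × {x65} = {(κ,x65), (λ,x65)}
  {κ, λ} × {x66} = {(κ,x66), (λ,x66)}
  {λ} × {x65, x66} = {(λ,x65), (λ,x66)}
  {κ, λ, μ} × {x65} = {(κ,x65), (λ,x65), (μ,x65)}
  {κ, λ, μ} × {x66} = {(κ,x66), (λ,x66), (μ,x66)}
  {κ, λ} × {x65, x66} = {(κ,x65), (κ,x66), (λ,x65), (λ,x66)}
  {κ, λ, μ} × {x65, x66} = {(κ,x65), (κ,x66), (λ,x65), (λ,x66), (μ,x65), (μ,x66)}
These 13 distinct sets form the basis B.
Close under arbitrary unions to get τ_{X×Y}; counting gives |τ_{X×Y}| = 25.


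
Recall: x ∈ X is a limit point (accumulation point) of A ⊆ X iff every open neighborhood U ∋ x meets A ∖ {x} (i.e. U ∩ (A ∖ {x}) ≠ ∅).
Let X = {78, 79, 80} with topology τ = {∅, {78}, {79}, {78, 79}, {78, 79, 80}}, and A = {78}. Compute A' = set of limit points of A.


A' = {80}

For each x ∈ X, list the open sets U ∈ τ with x ∈ U, then check whether U ∩ (A ∖ {x}) ≠ ∅ for every such U.
  x = 78: open {78} ∋ x has {78} ∩ (A ∖ {78}) = ∅, so x is NOT a limit point.
  x = 79: open {79} ∋ x has {79} ∩ (A ∖ {79}) = ∅, so x is NOT a limit point.
  x = 80: opens ∋ x are {78, 79, 80}; each meets A ∖ {80}, so x IS a limit point.
Collecting: A' = {80}.


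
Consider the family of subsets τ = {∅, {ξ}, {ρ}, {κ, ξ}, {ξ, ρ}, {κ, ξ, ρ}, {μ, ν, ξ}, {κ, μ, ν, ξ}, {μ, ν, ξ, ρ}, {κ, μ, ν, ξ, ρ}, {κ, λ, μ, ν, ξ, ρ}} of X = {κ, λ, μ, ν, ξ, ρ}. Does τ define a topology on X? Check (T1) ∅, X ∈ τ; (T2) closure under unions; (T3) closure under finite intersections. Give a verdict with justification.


τ IS a topology on X.

Axiom (T1): ∅ ∈ τ? Yes; X ∈ τ? Yes.
Axiom (T2/T3): check pairwise unions and intersections of members of τ.
All pairwise intersections and unions checked — each lies in τ. Therefore τ satisfies (T1), (T2), (T3): it IS a topology on X.


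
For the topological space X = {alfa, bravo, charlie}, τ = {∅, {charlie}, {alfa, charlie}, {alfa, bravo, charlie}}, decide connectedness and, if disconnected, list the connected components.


(X, τ) is connected.

Find clopen sets (U ∈ τ with X ∖ U ∈ τ):
  U = ∅, X ∖ U = {alfa, bravo, charlie} — both open, so U is clopen.
  U = {alfa, bravo, charlie}, X ∖ U = ∅ — both open, so U is clopen.
Only trivial clopens (∅ and X) exist, so (X, τ) is connected.
Compute connected components by grouping points that agree on all clopens:
  component: {alfa, bravo, charlie}


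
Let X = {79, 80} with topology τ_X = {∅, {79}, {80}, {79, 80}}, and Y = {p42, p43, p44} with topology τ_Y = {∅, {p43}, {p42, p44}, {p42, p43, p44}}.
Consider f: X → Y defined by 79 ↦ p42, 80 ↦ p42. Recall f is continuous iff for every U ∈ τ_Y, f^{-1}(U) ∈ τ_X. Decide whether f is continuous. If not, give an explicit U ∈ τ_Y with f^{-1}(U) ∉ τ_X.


f IS continuous.

Compute f^{-1}(U) for each U ∈ τ_Y:
  U = ∅: f^{-1}(U) = ∅ ∈ τ_X ✓.
  U = {p43}: f^{-1}(U) = ∅ ∈ τ_X ✓.
  U = {p42, p44}: f^{-1}(U) = {79, 80} ∈ τ_X ✓.
  U = {p42, p43, p44}: f^{-1}(U) = {79, 80} ∈ τ_X ✓.
Every preimage lies in τ_X, so f IS continuous.


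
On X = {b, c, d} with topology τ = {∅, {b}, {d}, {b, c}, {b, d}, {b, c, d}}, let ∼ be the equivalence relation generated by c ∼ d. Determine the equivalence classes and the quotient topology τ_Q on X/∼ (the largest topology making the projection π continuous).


X/∼ = {[b], [c=d]}; |τ_Q| = 3.

Equivalence classes: [b], [c=d].
Quotient map π: X → X/∼ sends b ↦ [b], c ↦ [c=d], d ↦ [c=d].
For each subset V ⊆ X/∼, compute π^{-1}(V) ⊆ X and check whether π^{-1}(V) ∈ τ. V is open in τ_Q iff π^{-1}(V) ∈ τ.
  V = {}: π^{-1}(V) = ∅ ∈ τ ✓.
  V = {[b]}: π^{-1}(V) = {b} ∈ τ ✓.
  V = {[c=d]}: π^{-1}(V) = {c, d} ∉ τ ✗.
  V = {[b], [c=d]}: π^{-1}(V) = {b, c, d} ∈ τ ✓.
Open sets in the quotient: τ_Q = {{}, {[b]}, {[b], [c=d]}} (3 elements).


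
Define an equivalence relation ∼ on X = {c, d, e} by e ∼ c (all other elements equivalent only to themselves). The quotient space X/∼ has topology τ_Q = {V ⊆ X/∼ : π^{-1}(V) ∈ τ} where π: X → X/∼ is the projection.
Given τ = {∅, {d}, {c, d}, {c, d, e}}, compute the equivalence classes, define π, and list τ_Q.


X/∼ = {[c=e], [d]}; |τ_Q| = 3.

Equivalence classes: [c=e], [d].
Quotient map π: X → X/∼ sends c ↦ [c=e], d ↦ [d], e ↦ [c=e].
For each subset V ⊆ X/∼, compute π^{-1}(V) ⊆ X and check whether π^{-1}(V) ∈ τ. V is open in τ_Q iff π^{-1}(V) ∈ τ.
  V = {}: π^{-1}(V) = ∅ ∈ τ ✓.
  V = {[c=e]}: π^{-1}(V) = {c, e} ∉ τ ✗.
  V = {[d]}: π^{-1}(V) = {d} ∈ τ ✓.
  V = {[c=e], [d]}: π^{-1}(V) = {c, d, e} ∈ τ ✓.
Open sets in the quotient: τ_Q = {{}, {[d]}, {[c=e], [d]}} (3 elements).


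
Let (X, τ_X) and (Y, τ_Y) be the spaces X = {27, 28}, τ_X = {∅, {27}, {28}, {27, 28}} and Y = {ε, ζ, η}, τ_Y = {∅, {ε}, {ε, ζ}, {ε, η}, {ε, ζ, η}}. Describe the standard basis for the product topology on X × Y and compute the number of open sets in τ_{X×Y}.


Basis B = {∅ × ∅, {27} × {ε}, {28} × {ε}, {27} × {ε, ζ}, {27} × {ε, η}, {27, 28} × {ε}, {28} × {ε, ζ}, {28} × {ε, η}, {27} × {ε, ζ, η}, {28} × {ε, ζ, η}, {27, 28} × {ε, ζ}, {27, 28} × {ε, η}, {27, 28} × {ε, ζ, η}}; |τ_{X×Y}| = 25.

Enumerate products U × V with U ∈ τ_X, V ∈ τ_Y (deduplicated):
  ∅ × ∅ = {} (∅)
  {27} × {ε} = {(27,ε)}
  {28} × {ε} = {(28,ε)}
  {27} × {ε, ζ} = {(27,ε), (27,ζ)}
  {27} × {ε, η} = {(27,ε), (27,η)}
  {27, 28} × {ε} = {(27,ε), (28,ε)}
  {28} × {ε, ζ} = {(28,ε), (28,ζ)}
  {28} × {ε, η} = {(28,ε), (28,η)}
  {27} × {ε, ζ, η} = {(27,ε), (27,ζ), (27,η)}
  {28} × {ε, ζ, η} = {(28,ε), (28,ζ), (28,η)}
  {27, 28} × {ε, ζ} = {(27,ε), (27,ζ), (28,ε), (28,ζ)}
  {27, 28} × {ε, η} = {(27,ε), (27,η), (28,ε), (28,η)}
  {27, 28} × {ε, ζ, η} = {(27,ε), (27,ζ), (27,η), (28,ε), (28,ζ), (28,η)}
These 13 distinct sets form the basis B.
Close under arbitrary unions to get τ_{X×Y}; counting gives |τ_{X×Y}| = 25.


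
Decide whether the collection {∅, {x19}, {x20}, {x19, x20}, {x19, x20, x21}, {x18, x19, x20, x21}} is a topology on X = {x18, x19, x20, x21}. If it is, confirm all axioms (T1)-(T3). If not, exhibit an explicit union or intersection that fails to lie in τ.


τ IS a topology on X.

Axiom (T1): ∅ ∈ τ? Yes; X ∈ τ? Yes.
Axiom (T2/T3): check pairwise unions and intersections of members of τ.
All pairwise intersections and unions checked — each lies in τ. Therefore τ satisfies (T1), (T2), (T3): it IS a topology on X.


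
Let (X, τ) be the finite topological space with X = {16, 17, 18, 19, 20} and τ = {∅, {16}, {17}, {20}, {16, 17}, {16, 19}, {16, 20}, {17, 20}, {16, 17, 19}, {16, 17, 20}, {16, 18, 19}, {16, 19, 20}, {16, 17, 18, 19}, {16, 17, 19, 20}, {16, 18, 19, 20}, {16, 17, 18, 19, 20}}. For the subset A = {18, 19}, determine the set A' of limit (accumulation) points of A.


A' = {18}

For each x ∈ X, list the open sets U ∈ τ with x ∈ U, then check whether U ∩ (A ∖ {x}) ≠ ∅ for every such U.
  x = 16: open {16} ∋ x has {16} ∩ (A ∖ {16}) = ∅, so x is NOT a limit point.
  x = 17: open {17} ∋ x has {17} ∩ (A ∖ {17}) = ∅, so x is NOT a limit point.
  x = 18: opens ∋ x are {16, 18, 19}, {16, 17, 18, 19}, {16, 18, 19, 20}, {16, 17, 18, 19, 20}; each meets A ∖ {18}, so x IS a limit point.
  x = 19: open {16, 19} ∋ x has {16, 19} ∩ (A ∖ {19}) = ∅, so x is NOT a limit point.
  x = 20: open {20} ∋ x has {20} ∩ (A ∖ {20}) = ∅, so x is NOT a limit point.
Collecting: A' = {18}.


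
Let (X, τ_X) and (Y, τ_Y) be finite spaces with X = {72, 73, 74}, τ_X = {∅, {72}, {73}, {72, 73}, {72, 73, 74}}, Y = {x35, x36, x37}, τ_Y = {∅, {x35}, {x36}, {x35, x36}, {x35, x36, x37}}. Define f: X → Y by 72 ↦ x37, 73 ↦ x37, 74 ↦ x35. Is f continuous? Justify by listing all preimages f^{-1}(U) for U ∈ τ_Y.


f is NOT continuous.

Compute f^{-1}(U) for each U ∈ τ_Y:
  U = ∅: f^{-1}(U) = ∅ ∈ τ_X ✓.
  U = {x35}: f^{-1}(U) = {74} ∉ τ_X ✗.
  U = {x36}: f^{-1}(U) = ∅ ∈ τ_X ✓.
  U = {x35, x36}: f^{-1}(U) = {74} ∉ τ_X ✗.
  U = {x35, x36, x37}: f^{-1}(U) = {72, 73, 74} ∈ τ_X ✓.
Found U = {x35} with f^{-1}(U) = {74} not in τ_X. Therefore f is NOT continuous.


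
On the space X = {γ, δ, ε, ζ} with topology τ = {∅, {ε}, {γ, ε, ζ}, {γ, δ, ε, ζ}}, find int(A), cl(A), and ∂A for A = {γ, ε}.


int(A) = {ε}, cl(A) = {γ, δ, ε, ζ}, ∂A = {γ, δ, ζ}.

Closed sets in (X, τ) are complements of opens:
  closed(X, τ) = {∅, {δ}, {γ, δ, ζ}, {γ, δ, ε, ζ}}.
int(A) = ⋃ {U ∈ τ : U ⊆ A}. Opens contained in A: ∅, {ε}.
Taking the union of these: int(A) = {ε}.
cl(A) = ⋂ {C closed : A ⊆ C}. Closed sets containing A: {γ, δ, ε, ζ}.
Intersecting these: cl(A) = {γ, δ, ε, ζ}.
∂A = cl(A) ∖ int(A) = {γ, δ, ε, ζ} ∖ {ε} = {γ, δ, ζ}.


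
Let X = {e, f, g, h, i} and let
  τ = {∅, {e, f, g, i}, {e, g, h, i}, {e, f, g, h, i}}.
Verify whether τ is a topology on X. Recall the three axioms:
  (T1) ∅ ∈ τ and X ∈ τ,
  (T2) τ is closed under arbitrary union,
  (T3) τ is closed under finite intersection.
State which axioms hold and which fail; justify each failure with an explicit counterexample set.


τ is NOT a topology on X.

Axiom (T1): ∅ ∈ τ? Yes; X ∈ τ? Yes.
Axiom (T2/T3): check pairwise unions and intersections of members of τ.
Counterexample for (T3): {e, f, g, i} ∩ {e, g, h, i} = {e, g, i} ∉ τ. Therefore τ is NOT a topology.
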